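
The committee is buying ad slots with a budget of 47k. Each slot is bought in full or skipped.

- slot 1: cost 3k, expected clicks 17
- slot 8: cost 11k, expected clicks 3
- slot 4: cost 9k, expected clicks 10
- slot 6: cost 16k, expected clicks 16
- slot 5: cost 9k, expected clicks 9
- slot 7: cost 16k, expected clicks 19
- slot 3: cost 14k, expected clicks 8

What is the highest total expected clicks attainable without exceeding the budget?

Allowing fractional choices, the relaxed optimum would be about 65.0, but ad slots are indivisible.
slot 1 + slot 4 + slot 6 + slot 7: cost 3 + 9 + 16 + 16 = 44 ≤ 47, expected clicks 17 + 10 + 16 + 19 = 62.
slot 1 + slot 6 + slot 5 + slot 7: cost 3 + 16 + 9 + 16 = 44 ≤ 47, expected clicks 17 + 16 + 9 + 19 = 61.
Best is slot 1, slot 4, slot 6, and slot 7 with total expected clicks 62.

62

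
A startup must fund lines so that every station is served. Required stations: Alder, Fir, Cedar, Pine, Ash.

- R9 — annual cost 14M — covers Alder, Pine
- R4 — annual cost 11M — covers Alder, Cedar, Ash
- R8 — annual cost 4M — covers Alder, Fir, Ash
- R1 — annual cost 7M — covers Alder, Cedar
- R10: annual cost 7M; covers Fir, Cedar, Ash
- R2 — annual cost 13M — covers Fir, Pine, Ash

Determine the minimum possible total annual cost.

This is a weighted set-cover instance.
The greedy cost-per-new-station heuristic would pick R8, R1, and R2 for 24, but a cheaper cover exists.
Choose R1 and R2: together they cover Alder, Fir, Cedar, Pine, Ash — every station.
Total annual cost: 7 + 13 = 20.
No cover costs less than 20.

20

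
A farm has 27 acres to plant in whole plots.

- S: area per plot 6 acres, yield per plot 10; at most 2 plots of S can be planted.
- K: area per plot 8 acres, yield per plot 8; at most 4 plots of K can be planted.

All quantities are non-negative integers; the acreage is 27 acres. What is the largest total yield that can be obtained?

This is a bounded integer knapsack.
2×S and 1×K: area 20 ≤ 27, yield 2·10 + 1·8 = 28.
1×S and 2×K: area 22 ≤ 27, yield 1·10 + 2·8 = 26.
Best is 28.

28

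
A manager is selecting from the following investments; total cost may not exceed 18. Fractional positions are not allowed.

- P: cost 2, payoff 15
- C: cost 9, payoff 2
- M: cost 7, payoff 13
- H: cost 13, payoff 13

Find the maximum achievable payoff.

30

Take P, C, and M: cost 2 + 9 + 7 = 18 ≤ 18, payoff 15 + 2 + 13 = 30.
No other feasible combination does better.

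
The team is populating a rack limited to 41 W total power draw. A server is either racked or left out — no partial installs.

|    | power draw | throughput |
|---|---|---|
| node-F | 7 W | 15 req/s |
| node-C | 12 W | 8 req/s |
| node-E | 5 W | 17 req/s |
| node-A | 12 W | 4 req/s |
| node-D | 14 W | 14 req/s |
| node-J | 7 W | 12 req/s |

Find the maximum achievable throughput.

58

node-F + node-C + node-E + node-D: power draw 7 + 12 + 5 + 14 = 38 ≤ 41, throughput 15 + 8 + 17 + 14 = 54.
node-F + node-C + node-E + node-J: power draw 7 + 12 + 5 + 7 = 31 ≤ 41, throughput 15 + 8 + 17 + 12 = 52.
node-F + node-E + node-D + node-J: power draw 7 + 5 + 14 + 7 = 33 ≤ 41, throughput 15 + 17 + 14 + 12 = 58.
Best is node-F, node-E, node-D, and node-J with total throughput 58.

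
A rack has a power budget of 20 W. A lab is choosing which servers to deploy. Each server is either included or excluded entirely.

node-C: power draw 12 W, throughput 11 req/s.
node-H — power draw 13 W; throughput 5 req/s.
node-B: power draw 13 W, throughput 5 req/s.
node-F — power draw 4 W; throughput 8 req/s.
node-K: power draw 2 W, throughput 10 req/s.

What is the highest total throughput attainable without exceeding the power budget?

Treat it as a binary knapsack problem.
Take node-C, node-F, and node-K: power draw 12 + 4 + 2 = 18 ≤ 20, throughput 11 + 8 + 10 = 29.
No other feasible combination does better.

29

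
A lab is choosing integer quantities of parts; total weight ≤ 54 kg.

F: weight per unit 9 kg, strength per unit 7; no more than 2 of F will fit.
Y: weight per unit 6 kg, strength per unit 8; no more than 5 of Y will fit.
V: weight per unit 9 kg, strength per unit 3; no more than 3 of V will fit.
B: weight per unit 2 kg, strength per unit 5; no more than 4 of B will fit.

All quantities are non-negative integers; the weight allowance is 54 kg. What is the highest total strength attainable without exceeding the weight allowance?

1×F, 5×Y, and 4×B: weight 47 ≤ 54, strength 1·7 + 5·8 + 4·5 = 67.
2×F, 5×Y, and 3×B: weight 54 ≤ 54, strength 2·7 + 5·8 + 3·5 = 69.
Best is 69.

69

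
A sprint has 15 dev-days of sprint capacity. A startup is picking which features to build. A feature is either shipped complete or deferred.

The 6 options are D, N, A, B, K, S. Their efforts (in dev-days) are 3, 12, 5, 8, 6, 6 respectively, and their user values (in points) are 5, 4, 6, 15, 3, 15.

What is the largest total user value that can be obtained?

This is a 0-1 knapsack instance.
Allowing fractional choices, the relaxed optimum would be about 31.7, but features are indivisible.
D + A + S: effort 3 + 5 + 6 = 14 ≤ 15, user value 5 + 6 + 15 = 26.
B + S: effort 8 + 6 = 14 ≤ 15, user value 15 + 15 = 30.
Best is B and S with total user value 30.

30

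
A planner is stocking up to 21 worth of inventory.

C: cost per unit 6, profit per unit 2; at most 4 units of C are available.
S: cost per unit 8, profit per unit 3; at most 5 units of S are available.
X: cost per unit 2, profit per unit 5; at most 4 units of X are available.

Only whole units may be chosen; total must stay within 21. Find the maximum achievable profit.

24

X has the best ratio (5/2); taking only X gives at most 4×5 = 20 (stopped by the supply cap of 4).
Mixing does better — 2×C and 4×X: cost 20 ≤ 21, profit 2·2 + 4·5 = 24.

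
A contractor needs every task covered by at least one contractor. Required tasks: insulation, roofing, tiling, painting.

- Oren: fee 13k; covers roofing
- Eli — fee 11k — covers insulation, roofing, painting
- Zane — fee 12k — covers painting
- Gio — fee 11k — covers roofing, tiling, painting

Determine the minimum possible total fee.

22

Choose Eli and Gio: together they cover insulation, roofing, tiling, painting — every task.
Total fee: 11 + 11 = 22.
No cover costs less than 22.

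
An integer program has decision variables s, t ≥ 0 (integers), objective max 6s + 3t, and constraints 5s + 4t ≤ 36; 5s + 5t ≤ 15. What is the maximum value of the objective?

18

(s,t)=(3,0): 5·3+4·0=15≤36, 5·3+5·0=15≤15, objective 18.
(s,t)=(2,1): 5·2+4·1=14≤36, 5·2+5·1=15≤15, objective 15.
(s,t)=(2,0): 5·2+4·0=10≤36, 5·2+5·0=10≤15, objective 12.
Maximum is 18 at (s,t)=(3,0).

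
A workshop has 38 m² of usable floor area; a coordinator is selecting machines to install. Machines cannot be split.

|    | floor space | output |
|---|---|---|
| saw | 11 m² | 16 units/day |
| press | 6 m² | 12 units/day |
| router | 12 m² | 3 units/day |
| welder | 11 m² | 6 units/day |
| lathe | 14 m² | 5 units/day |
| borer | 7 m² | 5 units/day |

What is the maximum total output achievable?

Allowing fractional choices, the relaxed optimum would be about 40.1, but machines are indivisible.
saw + press + welder + borer: floor space 11 + 6 + 11 + 7 = 35 ≤ 38, output 16 + 12 + 6 + 5 = 39.
saw + press + lathe + borer: floor space 11 + 6 + 14 + 7 = 38 ≤ 38, output 16 + 12 + 5 + 5 = 38.
Best is saw, press, welder, and borer with total output 39.

39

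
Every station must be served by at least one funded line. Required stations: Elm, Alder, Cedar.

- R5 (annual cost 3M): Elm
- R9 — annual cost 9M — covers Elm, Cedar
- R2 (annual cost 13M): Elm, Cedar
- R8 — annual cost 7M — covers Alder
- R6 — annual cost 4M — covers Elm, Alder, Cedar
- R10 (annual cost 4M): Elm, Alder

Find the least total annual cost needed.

4

R6 alone covers Elm, Alder, Cedar — every station.
Total annual cost: 4.
No cover costs less than 4.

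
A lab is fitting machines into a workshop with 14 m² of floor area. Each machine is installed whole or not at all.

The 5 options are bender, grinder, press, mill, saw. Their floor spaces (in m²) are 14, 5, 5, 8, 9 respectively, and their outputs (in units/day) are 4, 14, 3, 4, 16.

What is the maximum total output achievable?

30

This is a 0-1 knapsack instance.
Take grinder and saw: floor space 5 + 9 = 14 ≤ 14, output 14 + 16 = 30.
No other feasible combination does better.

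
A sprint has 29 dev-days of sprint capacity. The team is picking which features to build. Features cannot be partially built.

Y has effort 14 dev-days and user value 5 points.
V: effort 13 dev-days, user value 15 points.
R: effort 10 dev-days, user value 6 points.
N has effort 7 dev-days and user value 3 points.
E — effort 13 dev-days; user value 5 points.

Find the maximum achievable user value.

V + R: effort 13 + 10 = 23 ≤ 29, user value 15 + 6 = 21.
V + E: effort 13 + 13 = 26 ≤ 29, user value 15 + 5 = 20.
Best is V and R with total user value 21.

21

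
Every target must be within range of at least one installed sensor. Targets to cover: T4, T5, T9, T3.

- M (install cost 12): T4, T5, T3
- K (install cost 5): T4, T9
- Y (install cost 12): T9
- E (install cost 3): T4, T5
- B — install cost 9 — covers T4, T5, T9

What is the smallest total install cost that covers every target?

This is a weighted set-cover instance.
The greedy cost-per-new-target heuristic would pick E, K, and M for 20, but a cheaper cover exists.
Choose M and K: together they cover T4, T5, T9, T3 — every target.
Total install cost: 12 + 5 = 17.
No cover costs less than 17.

17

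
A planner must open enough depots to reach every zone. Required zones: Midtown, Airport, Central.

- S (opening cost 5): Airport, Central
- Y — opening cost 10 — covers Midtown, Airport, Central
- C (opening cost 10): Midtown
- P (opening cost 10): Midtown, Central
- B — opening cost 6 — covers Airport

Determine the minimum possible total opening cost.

This is an integer covering problem.
The greedy cost-per-new-zone heuristic would pick S and Y for 15, but a cheaper cover exists.
Y alone covers Midtown, Airport, Central — every zone.
Total opening cost: 10.
No cover costs less than 10.

10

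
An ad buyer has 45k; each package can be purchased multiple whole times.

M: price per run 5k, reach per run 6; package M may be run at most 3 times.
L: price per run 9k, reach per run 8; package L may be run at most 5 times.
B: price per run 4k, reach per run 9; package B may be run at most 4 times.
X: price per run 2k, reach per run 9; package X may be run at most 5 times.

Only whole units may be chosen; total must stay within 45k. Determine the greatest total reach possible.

101

This is a bounded integer knapsack.
Take 2×M, 1×L, 4×B, and 5×X: price 45 ≤ 45, reach 2·6 + 1·8 + 4·9 + 5·9 = 101.
X has the best ratio (9/2) and is taken to its limit of 5; remaining capacity is filled optimally with the others.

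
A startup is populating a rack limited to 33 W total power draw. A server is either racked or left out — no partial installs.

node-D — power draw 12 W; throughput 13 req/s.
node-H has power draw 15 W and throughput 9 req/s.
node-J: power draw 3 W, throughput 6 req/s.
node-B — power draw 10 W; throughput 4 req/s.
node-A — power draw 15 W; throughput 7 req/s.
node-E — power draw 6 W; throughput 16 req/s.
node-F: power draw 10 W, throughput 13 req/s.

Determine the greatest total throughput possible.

This is an integer program with binary decision variables.
node-D + node-E + node-F: power draw 12 + 6 + 10 = 28 ≤ 33, throughput 13 + 16 + 13 = 42.
node-D + node-J + node-E + node-F: power draw 12 + 3 + 6 + 10 = 31 ≤ 33, throughput 13 + 6 + 16 + 13 = 48.
Best is node-D, node-J, node-E, and node-F with total throughput 48.

48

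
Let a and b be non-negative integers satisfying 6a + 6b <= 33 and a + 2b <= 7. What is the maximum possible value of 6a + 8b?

Relaxing integrality, the LP optimum is 36.00 at (a,b) = (4, 1.5), which is not an integer point.
(a,b)=(3,2): 6·3+6·2=30≤33, 1·3+2·2=7≤7, objective 34.
(a,b)=(4,1): 6·4+6·1=30≤33, 1·4+2·1=6≤7, objective 32.
The best lattice point is (3,2), giving 34.

34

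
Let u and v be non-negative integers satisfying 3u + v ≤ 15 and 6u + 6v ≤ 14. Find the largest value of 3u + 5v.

Relaxing integrality, the LP optimum is 11.67 at (u,v) = (0, 2.33), which is not an integer point.
(u,v)=(0,2): 3·0+1·2=2≤15, 6·0+6·2=12≤14, objective 10.
(u,v)=(1,1): 3·1+1·1=4≤15, 6·1+6·1=12≤14, objective 8.
(u,v)=(0,1): 3·0+1·1=1≤15, 6·0+6·1=6≤14, objective 5.
No feasible integer point exceeds 10.

10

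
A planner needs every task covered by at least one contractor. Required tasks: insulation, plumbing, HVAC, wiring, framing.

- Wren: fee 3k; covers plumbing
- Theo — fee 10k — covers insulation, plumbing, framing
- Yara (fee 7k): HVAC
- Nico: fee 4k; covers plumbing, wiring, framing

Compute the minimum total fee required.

21

This is an integer covering problem.
Choose Theo, Yara, and Nico: together they cover insulation, plumbing, HVAC, wiring, framing — every task.
Total fee: 10 + 7 + 4 = 21.
No cover costs less than 21.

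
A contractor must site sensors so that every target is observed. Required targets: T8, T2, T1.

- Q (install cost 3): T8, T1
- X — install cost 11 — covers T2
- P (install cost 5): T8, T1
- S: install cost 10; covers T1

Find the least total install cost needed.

Choose Q and X: together they cover T8, T2, T1 — every target.
Total install cost: 3 + 11 = 14.
No cover costs less than 14.

14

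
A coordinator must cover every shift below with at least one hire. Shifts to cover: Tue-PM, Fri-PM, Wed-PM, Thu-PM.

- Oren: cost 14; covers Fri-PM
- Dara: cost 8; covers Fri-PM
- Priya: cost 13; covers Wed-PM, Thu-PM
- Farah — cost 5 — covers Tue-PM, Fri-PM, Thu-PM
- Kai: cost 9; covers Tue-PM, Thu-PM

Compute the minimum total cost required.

18

Choose Priya and Farah: together they cover Tue-PM, Fri-PM, Wed-PM, Thu-PM — every shift.
Total cost: 13 + 5 = 18.
No cover costs less than 18.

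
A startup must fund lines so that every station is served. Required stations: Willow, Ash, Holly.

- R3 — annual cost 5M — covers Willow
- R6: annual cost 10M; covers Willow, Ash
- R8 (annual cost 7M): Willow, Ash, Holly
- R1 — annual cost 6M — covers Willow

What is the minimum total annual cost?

7

R8 alone covers Willow, Ash, Holly — every station.
Total annual cost: 7.
No cover costs less than 7.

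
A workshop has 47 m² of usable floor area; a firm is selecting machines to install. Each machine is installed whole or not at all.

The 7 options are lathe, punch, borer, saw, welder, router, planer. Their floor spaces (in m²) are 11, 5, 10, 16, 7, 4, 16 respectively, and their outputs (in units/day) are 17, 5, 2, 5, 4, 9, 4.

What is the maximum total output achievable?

lathe + punch + saw + welder + router: floor space 11 + 5 + 16 + 7 + 4 = 43 ≤ 47, output 17 + 5 + 5 + 4 + 9 = 40.
lathe + punch + welder + router + planer: floor space 11 + 5 + 7 + 4 + 16 = 43 ≤ 47, output 17 + 5 + 4 + 9 + 4 = 39.
Best is lathe, punch, saw, welder, and router with total output 40.

40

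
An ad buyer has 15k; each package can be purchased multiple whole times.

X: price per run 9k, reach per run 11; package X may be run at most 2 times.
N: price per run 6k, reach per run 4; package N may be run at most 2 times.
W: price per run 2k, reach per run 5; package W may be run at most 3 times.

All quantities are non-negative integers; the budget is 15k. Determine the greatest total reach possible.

This is a bounded integer knapsack.
Take 1×X and 3×W: price 15 ≤ 15, reach 1·11 + 3·5 = 26.
W has the best ratio (5/2) and is taken to its limit of 3; remaining capacity is filled optimally with the others.

26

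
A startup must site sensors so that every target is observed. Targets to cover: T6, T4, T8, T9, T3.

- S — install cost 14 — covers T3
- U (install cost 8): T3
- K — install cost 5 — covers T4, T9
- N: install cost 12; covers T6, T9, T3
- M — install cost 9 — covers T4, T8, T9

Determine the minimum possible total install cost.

21

The greedy cost-per-new-target heuristic would pick K, N, and M for 26, but a cheaper cover exists.
Choose N and M: together they cover T6, T4, T8, T9, T3 — every target.
Total install cost: 12 + 9 = 21.
No cover costs less than 21.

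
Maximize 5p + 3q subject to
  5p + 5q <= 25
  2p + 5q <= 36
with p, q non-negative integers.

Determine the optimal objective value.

(p,q)=(5,0): 5·5+5·0=25≤25, 2·5+5·0=10≤36, objective 25.
(p,q)=(4,1): 5·4+5·1=25≤25, 2·4+5·1=13≤36, objective 23.
(p,q)=(4,0): 5·4+5·0=20≤25, 2·4+5·0=8≤36, objective 20.
The best lattice point is (5,0), giving 25.

25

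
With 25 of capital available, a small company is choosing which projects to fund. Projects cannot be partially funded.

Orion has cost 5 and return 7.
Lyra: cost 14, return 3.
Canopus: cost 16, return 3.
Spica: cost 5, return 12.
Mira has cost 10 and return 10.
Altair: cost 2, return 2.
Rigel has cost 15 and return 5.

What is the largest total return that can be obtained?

Allowing fractional choices, the relaxed optimum would be about 32.0, but projects are indivisible.
Orion + Spica + Mira: cost 5 + 5 + 10 = 20 ≤ 25, return 7 + 12 + 10 = 29.
Spica + Mira + Altair: cost 5 + 10 + 2 = 17 ≤ 25, return 12 + 10 + 2 = 24.
Orion + Spica + Mira + Altair: cost 5 + 5 + 10 + 2 = 22 ≤ 25, return 7 + 12 + 10 + 2 = 31.
Best is Orion, Spica, Mira, and Altair with total return 31.

31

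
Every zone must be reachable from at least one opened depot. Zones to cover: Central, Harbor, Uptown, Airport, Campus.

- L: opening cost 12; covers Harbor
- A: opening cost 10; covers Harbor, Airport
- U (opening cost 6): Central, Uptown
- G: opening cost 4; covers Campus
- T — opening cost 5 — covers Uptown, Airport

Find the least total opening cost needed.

This is an integer covering problem.
The greedy cost-per-new-zone heuristic would pick T, G, U, and A for 25, but a cheaper cover exists.
Choose A, U, and G: together they cover Central, Harbor, Uptown, Airport, Campus — every zone.
Total opening cost: 10 + 6 + 4 = 20.
No cover costs less than 20.

20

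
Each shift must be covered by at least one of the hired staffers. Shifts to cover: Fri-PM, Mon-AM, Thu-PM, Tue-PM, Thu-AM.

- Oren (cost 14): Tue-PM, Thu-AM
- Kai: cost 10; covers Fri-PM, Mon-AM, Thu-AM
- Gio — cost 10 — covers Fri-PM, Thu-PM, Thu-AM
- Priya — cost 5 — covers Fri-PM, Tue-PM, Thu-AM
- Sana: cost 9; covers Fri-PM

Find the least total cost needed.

25

Choose Kai, Gio, and Priya: together they cover Fri-PM, Mon-AM, Thu-PM, Tue-PM, Thu-AM — every shift.
Total cost: 10 + 10 + 5 = 25.
No cover costs less than 25.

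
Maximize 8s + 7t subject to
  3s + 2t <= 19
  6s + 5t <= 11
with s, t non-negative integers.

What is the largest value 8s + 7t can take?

15

(s,t)=(1,1): 3·1+2·1=5≤19, 6·1+5·1=11≤11, objective 15.
(s,t)=(0,2): 3·0+2·2=4≤19, 6·0+5·2=10≤11, objective 14.
(s,t)=(1,0): 3·1+2·0=3≤19, 6·1+5·0=6≤11, objective 8.
(s,t)=(0,1): 3·0+2·1=2≤19, 6·0+5·1=5≤11, objective 7.
No feasible integer point exceeds 15.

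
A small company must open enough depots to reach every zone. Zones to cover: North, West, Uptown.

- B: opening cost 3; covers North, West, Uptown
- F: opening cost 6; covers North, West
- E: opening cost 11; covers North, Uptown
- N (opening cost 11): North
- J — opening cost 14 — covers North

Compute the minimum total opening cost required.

B alone covers North, West, Uptown — every zone.
Total opening cost: 3.
No cover costs less than 3.

3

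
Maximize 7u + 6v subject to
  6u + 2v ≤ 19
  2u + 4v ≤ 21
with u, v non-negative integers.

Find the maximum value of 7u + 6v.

Relaxing integrality, the LP optimum is 38.30 at (u,v) = (1.7, 4.4), which is not an integer point.
(u,v)=(2,3): 6·2+2·3=18≤19, 2·2+4·3=16≤21, objective 32.
(u,v)=(1,4): 6·1+2·4=14≤19, 2·1+4·4=18≤21, objective 31.
(u,v)=(0,5): 6·0+2·5=10≤19, 2·0+4·5=20≤21, objective 30.
The best lattice point is (2,3), giving 32.

32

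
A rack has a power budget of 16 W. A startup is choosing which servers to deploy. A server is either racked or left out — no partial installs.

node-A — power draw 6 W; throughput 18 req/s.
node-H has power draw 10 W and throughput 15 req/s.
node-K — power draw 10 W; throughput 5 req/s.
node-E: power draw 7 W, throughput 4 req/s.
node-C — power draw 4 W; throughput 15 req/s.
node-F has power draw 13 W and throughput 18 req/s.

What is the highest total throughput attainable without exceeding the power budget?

This is a 0-1 knapsack instance.
Allowing fractional choices, the relaxed optimum would be about 42.0, but servers are indivisible.
node-A + node-H: power draw 6 + 10 = 16 ≤ 16, throughput 18 + 15 = 33.
node-A + node-C: power draw 6 + 4 = 10 ≤ 16, throughput 18 + 15 = 33.
The maximum throughput is 33; one optimal choice is node-A and node-C.

33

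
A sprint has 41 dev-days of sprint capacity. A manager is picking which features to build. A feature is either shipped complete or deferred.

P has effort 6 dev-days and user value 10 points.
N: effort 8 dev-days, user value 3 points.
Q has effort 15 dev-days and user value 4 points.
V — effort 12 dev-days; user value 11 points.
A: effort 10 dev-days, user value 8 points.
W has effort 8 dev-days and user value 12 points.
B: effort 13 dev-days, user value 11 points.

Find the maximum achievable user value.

44

P + V + W + B: effort 6 + 12 + 8 + 13 = 39 ≤ 41, user value 10 + 11 + 12 + 11 = 44.
P + V + A + W: effort 6 + 12 + 10 + 8 = 36 ≤ 41, user value 10 + 11 + 8 + 12 = 41.
Best is P, V, W, and B with total user value 44.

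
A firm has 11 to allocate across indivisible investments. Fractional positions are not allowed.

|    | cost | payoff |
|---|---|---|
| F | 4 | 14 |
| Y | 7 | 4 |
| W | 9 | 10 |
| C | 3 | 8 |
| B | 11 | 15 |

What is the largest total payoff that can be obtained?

F + Y: cost 4 + 7 = 11 ≤ 11, payoff 14 + 4 = 18.
F + C: cost 4 + 3 = 7 ≤ 11, payoff 14 + 8 = 22.
B: cost 11 ≤ 11, payoff 15.
Best is F and C with total payoff 22.

22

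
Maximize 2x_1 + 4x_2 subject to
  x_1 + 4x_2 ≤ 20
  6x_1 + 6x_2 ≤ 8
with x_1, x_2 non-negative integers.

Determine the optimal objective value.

(x_1,x_2)=(0,1): 1·0+4·1=4≤20, 6·0+6·1=6≤8, objective 4.
(x_1,x_2)=(1,0): 1·1+4·0=1≤20, 6·1+6·0=6≤8, objective 2.
(x_1,x_2)=(0,0): 1·0+4·0=0≤20, 6·0+6·0=0≤8, objective 0.
The best lattice point is (0,1), giving 4.

4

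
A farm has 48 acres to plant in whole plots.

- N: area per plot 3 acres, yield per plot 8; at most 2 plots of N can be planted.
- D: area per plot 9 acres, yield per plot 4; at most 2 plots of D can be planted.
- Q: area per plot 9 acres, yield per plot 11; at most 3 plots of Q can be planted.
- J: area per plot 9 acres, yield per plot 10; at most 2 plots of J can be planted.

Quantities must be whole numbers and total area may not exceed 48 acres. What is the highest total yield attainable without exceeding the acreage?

61

This is a bounded integer knapsack.
1×N, 3×Q, and 2×J: area 48 ≤ 48, yield 1·8 + 3·11 + 2·10 = 61.
2×N, 3×Q, and 1×J: area 42 ≤ 48, yield 2·8 + 3·11 + 1·10 = 59.
Best is 61.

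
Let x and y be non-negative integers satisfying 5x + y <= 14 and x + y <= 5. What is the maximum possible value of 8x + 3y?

25

The continuous relaxation peaks at (2.25, 2.75) with value 26.25; rounding to a feasible lattice point costs some objective.
(x,y)=(2,3): 5·2+1·3=13≤14, 1·2+1·3=5≤5, objective 25.
(x,y)=(2,2): 5·2+1·2=12≤14, 1·2+1·2=4≤5, objective 22.
(x,y)=(1,4): 5·1+1·4=9≤14, 1·1+1·4=5≤5, objective 20.
No feasible integer point exceeds 25.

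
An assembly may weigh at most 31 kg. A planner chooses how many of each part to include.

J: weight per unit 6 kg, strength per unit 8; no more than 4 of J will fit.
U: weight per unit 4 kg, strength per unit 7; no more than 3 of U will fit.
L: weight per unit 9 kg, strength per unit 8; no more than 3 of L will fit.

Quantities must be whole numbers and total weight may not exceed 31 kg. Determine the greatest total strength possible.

45

U has the best ratio (7/4); taking only U gives at most 3×7 = 21 (stopped by the supply cap of 3).
Mixing does better — 3×J and 3×U: weight 30 ≤ 31, strength 3·8 + 3·7 = 45.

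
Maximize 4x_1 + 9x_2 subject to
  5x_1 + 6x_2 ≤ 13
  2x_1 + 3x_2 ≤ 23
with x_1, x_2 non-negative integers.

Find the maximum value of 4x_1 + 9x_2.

18

The continuous relaxation peaks at (0, 2.17) with value 19.50; rounding to a feasible lattice point costs some objective.
(x_1,x_2)=(0,2): 5·0+6·2=12≤13, 2·0+3·2=6≤23, objective 18.
(x_1,x_2)=(1,1): 5·1+6·1=11≤13, 2·1+3·1=5≤23, objective 13.
(x_1,x_2)=(0,1): 5·0+6·1=6≤13, 2·0+3·1=3≤23, objective 9.
Maximum is 18 at (x_1,x_2)=(0,2).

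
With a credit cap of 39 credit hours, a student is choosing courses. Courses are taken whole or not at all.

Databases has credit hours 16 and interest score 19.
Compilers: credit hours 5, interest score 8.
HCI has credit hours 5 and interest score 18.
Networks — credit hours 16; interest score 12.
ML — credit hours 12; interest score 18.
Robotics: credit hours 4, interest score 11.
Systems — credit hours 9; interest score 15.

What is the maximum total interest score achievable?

71

Allowing fractional choices, the relaxed optimum would be about 74.8, but courses are indivisible.
Databases + Compilers + HCI + Robotics + Systems: credit hours 16 + 5 + 5 + 4 + 9 = 39 ≤ 39, interest score 19 + 8 + 18 + 11 + 15 = 71.
Compilers + HCI + ML + Robotics + Systems: credit hours 5 + 5 + 12 + 4 + 9 = 35 ≤ 39, interest score 8 + 18 + 18 + 11 + 15 = 70.
Best is Databases, Compilers, HCI, Robotics, and Systems with total interest score 71.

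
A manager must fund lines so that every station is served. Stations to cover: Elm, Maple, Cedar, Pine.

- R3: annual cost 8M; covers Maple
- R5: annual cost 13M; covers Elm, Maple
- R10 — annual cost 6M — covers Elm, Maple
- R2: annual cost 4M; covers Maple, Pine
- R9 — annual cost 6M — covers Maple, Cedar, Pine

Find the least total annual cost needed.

12

This is an integer covering problem.
The greedy cost-per-new-station heuristic would pick R2, R10, and R9 for 16, but a cheaper cover exists.
Choose R10 and R9: together they cover Elm, Maple, Cedar, Pine — every station.
Total annual cost: 6 + 6 = 12.
No cover costs less than 12.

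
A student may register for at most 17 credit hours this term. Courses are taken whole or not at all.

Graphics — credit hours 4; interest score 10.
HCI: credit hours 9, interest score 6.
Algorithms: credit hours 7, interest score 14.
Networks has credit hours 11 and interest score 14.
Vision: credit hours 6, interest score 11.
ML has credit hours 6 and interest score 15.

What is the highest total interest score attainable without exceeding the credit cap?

Treat it as a binary knapsack problem.
Graphics + Algorithms + Vision: credit hours 4 + 7 + 6 = 17 ≤ 17, interest score 10 + 14 + 11 = 35.
Graphics + Vision + ML: credit hours 4 + 6 + 6 = 16 ≤ 17, interest score 10 + 11 + 15 = 36.
Graphics + Algorithms + ML: credit hours 4 + 7 + 6 = 17 ≤ 17, interest score 10 + 14 + 15 = 39.
Best is Graphics, Algorithms, and ML with total interest score 39.

39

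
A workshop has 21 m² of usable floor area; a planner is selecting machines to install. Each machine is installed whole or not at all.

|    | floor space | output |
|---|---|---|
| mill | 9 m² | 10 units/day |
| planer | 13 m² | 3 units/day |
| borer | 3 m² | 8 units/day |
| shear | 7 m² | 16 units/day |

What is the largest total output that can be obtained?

Allowing fractional choices, the relaxed optimum would be about 34.5, but machines are indivisible.
mill + borer + shear: floor space 9 + 3 + 7 = 19 ≤ 21, output 10 + 8 + 16 = 34.
mill + shear: floor space 9 + 7 = 16 ≤ 21, output 10 + 16 = 26.
Best is mill, borer, and shear with total output 34.

34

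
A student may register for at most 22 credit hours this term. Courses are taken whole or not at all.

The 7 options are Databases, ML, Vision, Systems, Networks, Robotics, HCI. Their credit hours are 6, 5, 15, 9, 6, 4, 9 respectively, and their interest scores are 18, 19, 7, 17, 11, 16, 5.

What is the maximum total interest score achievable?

Allowing fractional choices, the relaxed optimum would be about 66.2, but courses are indivisible.
Databases + ML + Systems: credit hours 6 + 5 + 9 = 20 ≤ 22, interest score 18 + 19 + 17 = 54.
Databases + ML + Networks + Robotics: credit hours 6 + 5 + 6 + 4 = 21 ≤ 22, interest score 18 + 19 + 11 + 16 = 64.
Best is Databases, ML, Networks, and Robotics with total interest score 64.

64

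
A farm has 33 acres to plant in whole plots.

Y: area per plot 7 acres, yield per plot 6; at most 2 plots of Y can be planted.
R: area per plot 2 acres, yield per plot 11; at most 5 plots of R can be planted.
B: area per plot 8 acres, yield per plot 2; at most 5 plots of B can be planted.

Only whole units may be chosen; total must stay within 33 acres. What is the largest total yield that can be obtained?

69

Take 2×Y, 5×R, and 1×B: area 32 ≤ 33, yield 2·6 + 5·11 + 1·2 = 69.
R has the best ratio (11/2) and is taken to its limit of 5; remaining capacity is filled optimally with the others.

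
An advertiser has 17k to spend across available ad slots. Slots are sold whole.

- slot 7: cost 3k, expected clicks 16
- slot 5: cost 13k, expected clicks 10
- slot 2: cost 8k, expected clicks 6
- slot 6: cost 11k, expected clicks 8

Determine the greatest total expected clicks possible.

Allowing fractional choices, the relaxed optimum would be about 26.8, but ad slots are indivisible.
slot 7 + slot 6: cost 3 + 11 = 14 ≤ 17, expected clicks 16 + 8 = 24.
slot 7 + slot 5: cost 3 + 13 = 16 ≤ 17, expected clicks 16 + 10 = 26.
slot 7 + slot 2: cost 3 + 8 = 11 ≤ 17, expected clicks 16 + 6 = 22.
Best is slot 7 and slot 5 with total expected clicks 26.

26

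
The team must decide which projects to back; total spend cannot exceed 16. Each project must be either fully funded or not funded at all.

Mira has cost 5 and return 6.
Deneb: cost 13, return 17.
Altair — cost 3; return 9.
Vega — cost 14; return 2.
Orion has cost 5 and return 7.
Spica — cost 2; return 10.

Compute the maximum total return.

32

Deneb + Spica: cost 13 + 2 = 15 ≤ 16, return 17 + 10 = 27.
Mira + Altair + Orion + Spica: cost 5 + 3 + 5 + 2 = 15 ≤ 16, return 6 + 9 + 7 + 10 = 32.
Altair + Orion + Spica: cost 3 + 5 + 2 = 10 ≤ 16, return 9 + 7 + 10 = 26.
Best is Mira, Altair, Orion, and Spica with total return 32.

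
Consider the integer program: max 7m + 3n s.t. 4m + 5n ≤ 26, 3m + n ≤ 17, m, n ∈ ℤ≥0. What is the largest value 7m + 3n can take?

Relaxing integrality, the LP optimum is 40.27 at (m,n) = (5.36, 0.909), which is not an integer point.
(m,n)=(5,1): 4·5+5·1=25≤26, 3·5+1·1=16≤17, objective 38.
(m,n)=(5,0): 4·5+5·0=20≤26, 3·5+1·0=15≤17, objective 35.
(m,n)=(4,2): 4·4+5·2=26≤26, 3·4+1·2=14≤17, objective 34.
(m,n)=(4,1): 4·4+5·1=21≤26, 3·4+1·1=13≤17, objective 31.
No feasible integer point exceeds 38.

38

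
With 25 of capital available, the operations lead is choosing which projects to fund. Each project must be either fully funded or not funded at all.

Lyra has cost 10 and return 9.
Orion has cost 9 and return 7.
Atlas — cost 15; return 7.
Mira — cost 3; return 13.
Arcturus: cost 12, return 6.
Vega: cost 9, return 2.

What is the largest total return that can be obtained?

29

This is a 0-1 knapsack instance.
Allowing fractional choices, the relaxed optimum would be about 30.5, but projects are indivisible.
Lyra + Mira + Arcturus: cost 10 + 3 + 12 = 25 ≤ 25, return 9 + 13 + 6 = 28.
Orion + Mira + Arcturus: cost 9 + 3 + 12 = 24 ≤ 25, return 7 + 13 + 6 = 26.
Lyra + Orion + Mira: cost 10 + 9 + 3 = 22 ≤ 25, return 9 + 7 + 13 = 29.
Best is Lyra, Orion, and Mira with total return 29.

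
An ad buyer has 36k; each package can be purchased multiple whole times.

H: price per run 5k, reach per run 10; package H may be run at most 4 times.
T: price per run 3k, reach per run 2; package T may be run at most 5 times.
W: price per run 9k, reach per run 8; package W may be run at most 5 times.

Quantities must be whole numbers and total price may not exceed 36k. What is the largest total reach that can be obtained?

52

4×H, 2×T, and 1×W: price 35 ≤ 36, reach 4·10 + 2·2 + 1·8 = 52.
4×H, 1×T, and 1×W: price 32 ≤ 36, reach 4·10 + 1·2 + 1·8 = 50.
Best is 52.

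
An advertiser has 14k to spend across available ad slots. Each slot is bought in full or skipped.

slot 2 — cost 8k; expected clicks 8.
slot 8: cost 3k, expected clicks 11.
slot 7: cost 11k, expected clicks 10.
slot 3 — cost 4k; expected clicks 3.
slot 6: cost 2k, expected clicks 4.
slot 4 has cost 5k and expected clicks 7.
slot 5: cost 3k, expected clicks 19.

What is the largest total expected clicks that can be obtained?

41

Take slot 8, slot 6, slot 4, and slot 5: cost 3 + 2 + 5 + 3 = 13 ≤ 14, expected clicks 11 + 4 + 7 + 19 = 41.
No other feasible combination does better.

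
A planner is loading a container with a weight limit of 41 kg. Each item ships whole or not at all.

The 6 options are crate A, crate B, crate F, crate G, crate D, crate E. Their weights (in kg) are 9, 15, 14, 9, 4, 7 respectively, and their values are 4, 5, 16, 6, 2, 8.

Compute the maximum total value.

crate F + crate G + crate D + crate E: weight 14 + 9 + 4 + 7 = 34 ≤ 41, value 16 + 6 + 2 + 8 = 32.
crate B + crate F + crate D + crate E: weight 15 + 14 + 4 + 7 = 40 ≤ 41, value 5 + 16 + 2 + 8 = 31.
crate A + crate F + crate G + crate E: weight 9 + 14 + 9 + 7 = 39 ≤ 41, value 4 + 16 + 6 + 8 = 34.
Best is crate A, crate F, crate G, and crate E with total value 34.

34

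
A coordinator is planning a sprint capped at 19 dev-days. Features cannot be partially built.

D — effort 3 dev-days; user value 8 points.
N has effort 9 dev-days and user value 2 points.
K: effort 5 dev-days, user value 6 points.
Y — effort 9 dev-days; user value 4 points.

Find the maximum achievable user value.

18

Allowing fractional choices, the relaxed optimum would be about 18.4, but features are indivisible.
D + K + Y: effort 3 + 5 + 9 = 17 ≤ 19, user value 8 + 6 + 4 = 18.
D + N + K: effort 3 + 9 + 5 = 17 ≤ 19, user value 8 + 2 + 6 = 16.
Best is D, K, and Y with total user value 18.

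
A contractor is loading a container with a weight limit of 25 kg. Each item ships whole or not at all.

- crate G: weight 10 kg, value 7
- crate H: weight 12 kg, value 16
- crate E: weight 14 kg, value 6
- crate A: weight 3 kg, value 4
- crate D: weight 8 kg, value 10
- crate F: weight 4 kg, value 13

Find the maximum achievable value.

39

Allowing fractional choices, the relaxed optimum would be about 40.5, but items are indivisible.
crate H + crate D + crate F: weight 12 + 8 + 4 = 24 ≤ 25, value 16 + 10 + 13 = 39.
crate G + crate A + crate D + crate F: weight 10 + 3 + 8 + 4 = 25 ≤ 25, value 7 + 4 + 10 + 13 = 34.
Best is crate H, crate D, and crate F with total value 39.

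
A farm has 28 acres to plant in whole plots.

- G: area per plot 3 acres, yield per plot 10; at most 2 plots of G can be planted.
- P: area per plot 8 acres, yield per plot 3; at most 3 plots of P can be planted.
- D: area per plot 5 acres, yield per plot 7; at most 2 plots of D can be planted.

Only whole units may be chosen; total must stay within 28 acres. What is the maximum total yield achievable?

2×G, 1×P, and 2×D: area 24 ≤ 28, yield 2·10 + 1·3 + 2·7 = 37.
2×G and 2×D: area 16 ≤ 28, yield 2·10 + 2·7 = 34.
Best is 37.

37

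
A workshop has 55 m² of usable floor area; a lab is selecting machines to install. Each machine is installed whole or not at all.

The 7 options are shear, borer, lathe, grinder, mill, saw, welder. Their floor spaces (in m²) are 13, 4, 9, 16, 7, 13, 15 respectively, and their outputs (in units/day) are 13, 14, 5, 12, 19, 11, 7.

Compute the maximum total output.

Allowing fractional choices, the relaxed optimum would be about 70.1, but machines are indivisible.
shear + borer + mill + saw + welder: floor space 13 + 4 + 7 + 13 + 15 = 52 ≤ 55, output 13 + 14 + 19 + 11 + 7 = 64.
shear + borer + grinder + mill + welder: floor space 13 + 4 + 16 + 7 + 15 = 55 ≤ 55, output 13 + 14 + 12 + 19 + 7 = 65.
shear + borer + grinder + mill + saw: floor space 13 + 4 + 16 + 7 + 13 = 53 ≤ 55, output 13 + 14 + 12 + 19 + 11 = 69.
Best is shear, borer, grinder, mill, and saw with total output 69.

69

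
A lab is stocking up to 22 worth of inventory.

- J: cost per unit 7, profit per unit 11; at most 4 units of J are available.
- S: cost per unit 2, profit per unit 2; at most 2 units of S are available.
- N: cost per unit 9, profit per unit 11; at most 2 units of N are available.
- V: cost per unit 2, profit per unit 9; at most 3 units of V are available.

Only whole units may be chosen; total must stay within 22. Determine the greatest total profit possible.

51

V has the best ratio (9/2); taking only V gives at most 3×9 = 27 (stopped by the supply cap of 3).
Mixing does better — 2×J, 1×S, and 3×V: cost 22 ≤ 22, profit 2·11 + 1·2 + 3·9 = 51.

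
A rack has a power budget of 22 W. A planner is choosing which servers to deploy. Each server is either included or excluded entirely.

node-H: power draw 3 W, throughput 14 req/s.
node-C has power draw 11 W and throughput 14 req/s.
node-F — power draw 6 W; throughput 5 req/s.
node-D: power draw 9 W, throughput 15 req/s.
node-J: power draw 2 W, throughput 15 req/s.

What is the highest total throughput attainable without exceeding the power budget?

This is an integer program with binary decision variables.
Allowing fractional choices, the relaxed optimum would be about 54.2, but servers are indivisible.
node-H + node-F + node-D + node-J: power draw 3 + 6 + 9 + 2 = 20 ≤ 22, throughput 14 + 5 + 15 + 15 = 49.
node-H + node-C + node-F + node-J: power draw 3 + 11 + 6 + 2 = 22 ≤ 22, throughput 14 + 14 + 5 + 15 = 48.
Best is node-H, node-F, node-D, and node-J with total throughput 49.

49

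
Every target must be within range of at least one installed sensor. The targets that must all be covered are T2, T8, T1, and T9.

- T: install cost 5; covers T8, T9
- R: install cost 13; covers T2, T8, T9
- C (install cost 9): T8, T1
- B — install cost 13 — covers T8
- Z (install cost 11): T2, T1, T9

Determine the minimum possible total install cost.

Choose T and Z: together they cover T2, T8, T1, T9 — every target.
Total install cost: 5 + 11 = 16.
No cover costs less than 16.

16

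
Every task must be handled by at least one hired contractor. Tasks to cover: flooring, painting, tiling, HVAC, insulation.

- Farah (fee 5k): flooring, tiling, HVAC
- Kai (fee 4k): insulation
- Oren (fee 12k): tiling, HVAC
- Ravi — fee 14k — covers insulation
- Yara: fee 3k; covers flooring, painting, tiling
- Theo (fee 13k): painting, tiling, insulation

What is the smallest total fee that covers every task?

12

Choose Farah, Kai, and Yara: together they cover flooring, painting, tiling, HVAC, insulation — every task.
Total fee: 5 + 4 + 3 = 12.
No cover costs less than 12.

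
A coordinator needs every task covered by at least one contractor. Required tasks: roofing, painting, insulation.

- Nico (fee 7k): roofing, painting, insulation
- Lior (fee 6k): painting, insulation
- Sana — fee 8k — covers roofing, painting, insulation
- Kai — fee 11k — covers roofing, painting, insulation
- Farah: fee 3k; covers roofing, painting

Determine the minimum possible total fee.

7

This is an integer covering problem.
Nico alone covers roofing, painting, insulation — every task.
Total fee: 7.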